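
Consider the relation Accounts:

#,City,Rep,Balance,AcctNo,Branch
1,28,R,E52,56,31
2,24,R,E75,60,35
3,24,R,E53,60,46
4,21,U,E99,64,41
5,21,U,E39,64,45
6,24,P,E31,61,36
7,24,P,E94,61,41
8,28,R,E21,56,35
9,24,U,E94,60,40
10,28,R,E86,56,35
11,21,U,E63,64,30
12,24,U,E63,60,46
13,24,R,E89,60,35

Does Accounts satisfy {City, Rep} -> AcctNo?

(City=28, Rep=R): rows 1, 8, 10 → AcctNo = 56, 56, 56 ✓
(City=24, Rep=R): rows 2, 3, 13 → AcctNo = 60, 60, 60 ✓
(City=21, Rep=U): rows 4, 5, 11 → AcctNo = 64, 64, 64 ✓
(City=24, Rep=P): rows 6, 7 → AcctNo = 61, 61 ✓
(City=24, Rep=U): rows 9, 12 → AcctNo = 60, 60 ✓
Every {City, Rep} value is associated with a single AcctNo value, so {City, Rep} -> AcctNo holds.

Yes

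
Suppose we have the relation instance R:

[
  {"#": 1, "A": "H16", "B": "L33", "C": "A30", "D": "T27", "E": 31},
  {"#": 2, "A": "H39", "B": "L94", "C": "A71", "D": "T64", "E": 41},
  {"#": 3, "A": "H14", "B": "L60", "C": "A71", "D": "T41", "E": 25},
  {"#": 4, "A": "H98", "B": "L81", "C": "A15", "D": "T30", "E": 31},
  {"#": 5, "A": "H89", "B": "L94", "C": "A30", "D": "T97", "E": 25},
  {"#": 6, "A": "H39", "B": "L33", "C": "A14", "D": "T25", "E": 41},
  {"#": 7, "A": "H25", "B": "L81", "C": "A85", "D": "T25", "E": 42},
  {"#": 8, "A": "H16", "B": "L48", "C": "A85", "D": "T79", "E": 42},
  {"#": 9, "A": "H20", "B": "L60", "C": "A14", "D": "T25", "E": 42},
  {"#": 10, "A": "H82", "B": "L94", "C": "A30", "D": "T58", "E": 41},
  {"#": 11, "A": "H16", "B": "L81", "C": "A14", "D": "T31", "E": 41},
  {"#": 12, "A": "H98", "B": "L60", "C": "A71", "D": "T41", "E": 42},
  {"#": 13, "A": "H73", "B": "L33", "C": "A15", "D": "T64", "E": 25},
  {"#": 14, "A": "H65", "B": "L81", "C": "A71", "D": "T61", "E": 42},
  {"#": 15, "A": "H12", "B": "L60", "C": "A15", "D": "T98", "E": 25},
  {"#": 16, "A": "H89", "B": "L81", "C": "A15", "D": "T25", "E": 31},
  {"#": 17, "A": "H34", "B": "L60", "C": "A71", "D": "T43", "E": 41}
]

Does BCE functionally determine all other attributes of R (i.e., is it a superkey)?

Rows 4 and 16 have the same BCE value (B=L81, C=A15, E=31) but are distinct tuples, so BCE does not determine every attribute — not a superkey.

No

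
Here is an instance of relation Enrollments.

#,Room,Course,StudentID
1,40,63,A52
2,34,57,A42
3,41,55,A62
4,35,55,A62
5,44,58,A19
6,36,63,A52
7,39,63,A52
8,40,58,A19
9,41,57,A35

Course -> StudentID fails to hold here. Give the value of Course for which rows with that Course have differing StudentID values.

57

Course=63: rows 1, 6, 7 → StudentID = A52, A52, A52 ✓
Course=57: rows 2, 9 → StudentID takes values {A42, A35} — violation
Course=55: rows 3, 4 → StudentID = A62, A62 ✓
Course=58: rows 5, 8 → StudentID = A19, A19 ✓
The only Course value with inconsistent StudentID is Course=57.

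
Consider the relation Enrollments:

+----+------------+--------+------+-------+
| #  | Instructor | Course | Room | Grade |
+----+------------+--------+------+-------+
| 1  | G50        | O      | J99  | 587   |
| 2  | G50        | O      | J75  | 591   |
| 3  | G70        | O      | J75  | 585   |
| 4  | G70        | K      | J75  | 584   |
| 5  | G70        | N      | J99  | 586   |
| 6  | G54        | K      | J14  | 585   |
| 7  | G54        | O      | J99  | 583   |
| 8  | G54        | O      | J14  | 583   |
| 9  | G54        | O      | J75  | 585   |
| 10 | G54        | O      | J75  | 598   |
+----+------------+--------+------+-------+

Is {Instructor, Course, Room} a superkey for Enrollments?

Rows 9 and 10 have the same {Instructor, Course, Room} value (Instructor=G54, Course=O, Room=J75) but are distinct tuples, so {Instructor, Course, Room} does not determine every attribute — not a superkey.

No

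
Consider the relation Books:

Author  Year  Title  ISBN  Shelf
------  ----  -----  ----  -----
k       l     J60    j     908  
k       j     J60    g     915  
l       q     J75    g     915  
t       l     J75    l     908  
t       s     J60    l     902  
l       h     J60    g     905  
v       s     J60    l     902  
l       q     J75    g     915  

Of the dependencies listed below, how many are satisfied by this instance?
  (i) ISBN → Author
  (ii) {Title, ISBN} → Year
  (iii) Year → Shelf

1

(i) ISBN → Author: ISBN=g: 4 rows → Author takes values {k, l} — violation; ISBN=l: 3 rows → Author takes values {t, v} — violation — fails.
(ii) {Title, ISBN} → Year: (Title=J60, ISBN=g): 2 rows → Year takes values {j, h} — violation — fails.
(iii) Year → Shelf: every LHS value maps to a single RHS value — holds.
1 of the 3 dependencies holds.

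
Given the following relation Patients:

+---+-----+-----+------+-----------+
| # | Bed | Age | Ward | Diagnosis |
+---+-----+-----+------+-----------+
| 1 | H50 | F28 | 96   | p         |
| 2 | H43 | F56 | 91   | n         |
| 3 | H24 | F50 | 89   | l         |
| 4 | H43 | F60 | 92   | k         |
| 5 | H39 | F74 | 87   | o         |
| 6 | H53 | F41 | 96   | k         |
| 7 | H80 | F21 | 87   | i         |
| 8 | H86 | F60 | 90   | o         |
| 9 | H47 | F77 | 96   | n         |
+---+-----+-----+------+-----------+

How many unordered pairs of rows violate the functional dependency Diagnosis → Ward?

Diagnosis=n: violating pairs (2,9) — 1 pair.
Diagnosis=k: violating pairs (4,6) — 1 pair.
Diagnosis=o: violating pairs (5,8) — 1 pair.

3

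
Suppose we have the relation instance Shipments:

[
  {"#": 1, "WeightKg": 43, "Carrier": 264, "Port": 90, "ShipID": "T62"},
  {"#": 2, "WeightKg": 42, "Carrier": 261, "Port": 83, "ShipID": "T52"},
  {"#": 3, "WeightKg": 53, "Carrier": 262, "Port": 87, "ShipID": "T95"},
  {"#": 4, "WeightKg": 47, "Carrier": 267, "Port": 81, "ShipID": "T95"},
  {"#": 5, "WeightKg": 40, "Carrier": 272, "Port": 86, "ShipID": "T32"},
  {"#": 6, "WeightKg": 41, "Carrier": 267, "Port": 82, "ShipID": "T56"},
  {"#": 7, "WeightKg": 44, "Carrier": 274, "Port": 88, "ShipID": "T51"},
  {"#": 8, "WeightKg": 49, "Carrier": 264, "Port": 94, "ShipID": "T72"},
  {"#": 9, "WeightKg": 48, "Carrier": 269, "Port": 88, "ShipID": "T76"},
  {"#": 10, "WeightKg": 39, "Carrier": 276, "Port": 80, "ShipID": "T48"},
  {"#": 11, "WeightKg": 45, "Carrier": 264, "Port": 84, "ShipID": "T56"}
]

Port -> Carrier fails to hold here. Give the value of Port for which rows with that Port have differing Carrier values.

Port=90: row 1 → Carrier = 264 ✓
Port=83: row 2 → Carrier = 261 ✓
Port=87: row 3 → Carrier = 262 ✓
Port=81: row 4 → Carrier = 267 ✓
Port=86: row 5 → Carrier = 272 ✓
Port=82: row 6 → Carrier = 267 ✓
Port=88: rows 7, 9 → Carrier takes values {274, 269} — violation
Port=94: row 8 → Carrier = 264 ✓
Port=80: row 10 → Carrier = 276 ✓
Port=84: row 11 → Carrier = 264 ✓
The only Port value with inconsistent Carrier is Port=88.

88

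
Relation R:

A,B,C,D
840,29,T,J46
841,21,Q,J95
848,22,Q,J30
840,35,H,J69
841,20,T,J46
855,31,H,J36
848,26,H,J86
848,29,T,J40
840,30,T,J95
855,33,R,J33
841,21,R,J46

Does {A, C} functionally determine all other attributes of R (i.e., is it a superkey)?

No

Two distinct rows share (A=840, C=T), so {A, C} does not determine every attribute — not a superkey.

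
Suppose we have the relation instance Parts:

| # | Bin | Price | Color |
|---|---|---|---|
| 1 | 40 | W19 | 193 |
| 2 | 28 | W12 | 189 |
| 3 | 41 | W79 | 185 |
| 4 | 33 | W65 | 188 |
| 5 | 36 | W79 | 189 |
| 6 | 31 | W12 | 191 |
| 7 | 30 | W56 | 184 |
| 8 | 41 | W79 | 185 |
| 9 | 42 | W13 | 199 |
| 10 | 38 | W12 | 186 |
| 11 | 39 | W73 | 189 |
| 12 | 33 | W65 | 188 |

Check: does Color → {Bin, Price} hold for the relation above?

Color=193: row 1 → {Bin,Price} = (40, W19) ✓
Color=189: rows 2, 5, 11 → {Bin,Price} takes values {(28, W12), (36, W79), (39, W73)} — violation
Color=185: rows 3, 8 → {Bin,Price} = (41, W79), (41, W79) ✓
Color=188: rows 4, 12 → {Bin,Price} = (33, W65), (33, W65) ✓
Color=191: row 6 → {Bin,Price} = (31, W12) ✓
Color=184: row 7 → {Bin,Price} = (30, W56) ✓
Color=199: row 9 → {Bin,Price} = (42, W13) ✓
Color=186: row 10 → {Bin,Price} = (38, W12) ✓
Two rows agree on Color but differ on {Bin, Price}, so Color → {Bin, Price} does not hold.

No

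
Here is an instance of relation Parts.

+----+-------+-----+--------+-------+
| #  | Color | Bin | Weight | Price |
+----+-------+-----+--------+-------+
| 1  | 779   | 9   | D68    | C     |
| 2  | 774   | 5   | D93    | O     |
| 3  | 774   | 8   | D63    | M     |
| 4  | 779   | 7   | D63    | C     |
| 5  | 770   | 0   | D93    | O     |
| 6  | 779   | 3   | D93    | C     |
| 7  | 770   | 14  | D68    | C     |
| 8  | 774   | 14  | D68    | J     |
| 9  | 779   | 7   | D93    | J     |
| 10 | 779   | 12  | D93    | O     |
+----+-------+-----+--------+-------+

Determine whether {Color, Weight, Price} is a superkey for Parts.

Yes

All 10 rows have distinct {Color, Weight, Price} values, so {Color, Weight, Price} → (all attributes) holds and {Color, Weight, Price} is a superkey.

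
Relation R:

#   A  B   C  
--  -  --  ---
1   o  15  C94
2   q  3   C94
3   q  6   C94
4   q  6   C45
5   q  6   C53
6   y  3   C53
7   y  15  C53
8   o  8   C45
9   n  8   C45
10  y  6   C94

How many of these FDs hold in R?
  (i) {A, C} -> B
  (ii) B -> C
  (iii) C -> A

(i) {A, C} -> B: (A=q, C=C94): rows 2, 3 → B takes values {3, 6} — violation; (A=y, C=C53): rows 6, 7 → B takes values {3, 15} — violation — fails.
(ii) B -> C: B=15: rows 1, 7 → C takes values {C94, C53} — violation; B=3: rows 2, 6 → C takes values {C94, C53} — violation; B=6: rows 3, 4, 5, 10 → C takes values {C94, C45, C53} — violation — fails.
(iii) C -> A: C=C94: rows 1, 2, 3, 10 → A takes values {o, q, y} — violation; C=C45: rows 4, 8, 9 → A takes values {q, o, n} — violation; C=C53: rows 5, 6, 7 → A takes values {q, y} — violation — fails.
None of the 3 dependencies hold.

0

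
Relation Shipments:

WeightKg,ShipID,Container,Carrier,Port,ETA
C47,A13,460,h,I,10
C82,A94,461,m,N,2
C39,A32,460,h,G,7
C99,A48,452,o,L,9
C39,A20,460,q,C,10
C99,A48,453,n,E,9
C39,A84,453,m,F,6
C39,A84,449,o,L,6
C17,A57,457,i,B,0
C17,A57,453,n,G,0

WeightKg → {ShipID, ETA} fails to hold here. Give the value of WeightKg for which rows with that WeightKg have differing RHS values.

C39

WeightKg=C47: 1 row → {ShipID,ETA} = (A13, 10) ✓
WeightKg=C82: 1 row → {ShipID,ETA} = (A94, 2) ✓
WeightKg=C39: 4 rows → {ShipID,ETA} takes values {(A32, 7), (A20, 10), (A84, 6)} — violation
WeightKg=C99: 2 rows → {ShipID,ETA} = (A48, 9), (A48, 9) ✓
WeightKg=C17: 2 rows → {ShipID,ETA} = (A57, 0), (A57, 0) ✓
The only WeightKg value with inconsistent RHS is WeightKg=C39.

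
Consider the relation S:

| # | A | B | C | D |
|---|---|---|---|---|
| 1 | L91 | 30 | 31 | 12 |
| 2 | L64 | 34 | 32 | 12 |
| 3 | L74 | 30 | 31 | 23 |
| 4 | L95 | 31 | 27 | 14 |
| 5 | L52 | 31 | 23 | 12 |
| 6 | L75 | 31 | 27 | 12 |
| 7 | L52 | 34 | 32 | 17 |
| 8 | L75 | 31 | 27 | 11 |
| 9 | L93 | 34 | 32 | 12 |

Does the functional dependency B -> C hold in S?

No

B=30: rows 1, 3 → C = 31, 31 ✓
B=34: rows 2, 7, 9 → C = 32, 32, 32 ✓
B=31: rows 4, 5, 6, 8 → C takes values {27, 23} — violation
Two rows agree on B but differ on C, so B -> C does not hold.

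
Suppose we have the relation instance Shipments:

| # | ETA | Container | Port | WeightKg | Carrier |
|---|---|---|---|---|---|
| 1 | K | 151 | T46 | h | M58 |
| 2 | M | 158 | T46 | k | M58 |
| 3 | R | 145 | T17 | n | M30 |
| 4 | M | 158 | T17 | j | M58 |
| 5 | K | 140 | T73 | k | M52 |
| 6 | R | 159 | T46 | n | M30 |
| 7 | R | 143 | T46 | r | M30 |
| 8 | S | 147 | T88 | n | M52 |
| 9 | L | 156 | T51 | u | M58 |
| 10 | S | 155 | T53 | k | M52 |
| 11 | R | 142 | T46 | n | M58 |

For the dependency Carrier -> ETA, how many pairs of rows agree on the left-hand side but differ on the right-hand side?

11

Carrier=M58: violating pairs (1,2), (1,4), (1,9), (1,11), (2,9), (2,11), (4,9), (4,11), (9,11) — 9 pairs.
Carrier=M30: all 3 rows agree on ETA — 0 pairs.
Carrier=M52: violating pairs (5,8), (5,10) — 2 pairs.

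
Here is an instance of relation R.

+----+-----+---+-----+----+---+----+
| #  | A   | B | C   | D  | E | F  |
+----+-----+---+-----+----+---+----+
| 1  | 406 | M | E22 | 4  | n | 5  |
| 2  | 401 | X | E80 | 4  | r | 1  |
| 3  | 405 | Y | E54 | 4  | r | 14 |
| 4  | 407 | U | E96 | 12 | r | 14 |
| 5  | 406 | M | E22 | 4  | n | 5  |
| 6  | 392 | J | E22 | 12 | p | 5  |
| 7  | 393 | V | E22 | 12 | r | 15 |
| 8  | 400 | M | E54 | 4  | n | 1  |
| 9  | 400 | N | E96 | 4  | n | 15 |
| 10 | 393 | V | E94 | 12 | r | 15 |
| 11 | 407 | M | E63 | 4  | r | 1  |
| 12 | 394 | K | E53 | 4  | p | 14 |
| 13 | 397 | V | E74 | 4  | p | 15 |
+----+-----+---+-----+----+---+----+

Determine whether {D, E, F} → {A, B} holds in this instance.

No

(D=4, E=n, F=5): rows 1, 5 → {A,B} = (406, M), (406, M) ✓
(D=4, E=r, F=1): rows 2, 11 → {A,B} takes values {(401, X), (407, M)} — violation
(D=4, E=r, F=14): row 3 → {A,B} = (405, Y) ✓
(D=12, E=r, F=14): row 4 → {A,B} = (407, U) ✓
(D=12, E=p, F=5): row 6 → {A,B} = (392, J) ✓
(D=12, E=r, F=15): rows 7, 10 → {A,B} = (393, V), (393, V) ✓
(D=4, E=n, F=1): row 8 → {A,B} = (400, M) ✓
(D=4, E=n, F=15): row 9 → {A,B} = (400, N) ✓
(D=4, E=p, F=14): row 12 → {A,B} = (394, K) ✓
(D=4, E=p, F=15): row 13 → {A,B} = (397, V) ✓
Two rows agree on {D, E, F} but differ on {A, B}, so {D, E, F} → {A, B} does not hold.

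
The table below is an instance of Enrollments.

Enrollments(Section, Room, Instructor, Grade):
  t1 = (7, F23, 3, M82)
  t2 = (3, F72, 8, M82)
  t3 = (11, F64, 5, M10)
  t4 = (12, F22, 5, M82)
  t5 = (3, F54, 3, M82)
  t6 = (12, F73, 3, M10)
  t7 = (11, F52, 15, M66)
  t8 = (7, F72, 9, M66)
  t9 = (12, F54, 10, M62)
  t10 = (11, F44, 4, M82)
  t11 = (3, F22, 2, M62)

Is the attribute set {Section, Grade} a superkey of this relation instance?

No

Rows 2 and 5 have the same {Section, Grade} value (Section=3, Grade=M82) but are distinct tuples, so {Section, Grade} does not determine every attribute — not a superkey.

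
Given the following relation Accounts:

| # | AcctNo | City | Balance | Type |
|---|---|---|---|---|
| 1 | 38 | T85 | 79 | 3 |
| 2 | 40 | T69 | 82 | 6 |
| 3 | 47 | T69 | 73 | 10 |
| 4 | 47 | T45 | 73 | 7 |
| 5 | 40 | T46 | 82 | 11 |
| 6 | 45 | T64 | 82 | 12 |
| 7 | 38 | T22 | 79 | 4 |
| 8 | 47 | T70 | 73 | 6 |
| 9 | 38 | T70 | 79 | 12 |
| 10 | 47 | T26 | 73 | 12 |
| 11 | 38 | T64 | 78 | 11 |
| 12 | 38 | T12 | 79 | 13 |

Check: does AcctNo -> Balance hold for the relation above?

No

AcctNo=38: rows 1, 7, 9, 11, 12 → Balance takes values {79, 78} — violation
AcctNo=40: rows 2, 5 → Balance = 82, 82 ✓
AcctNo=47: rows 3, 4, 8, 10 → Balance = 73, 73, 73, 73 ✓
AcctNo=45: row 6 → Balance = 82 ✓
Two rows agree on AcctNo but differ on Balance, so AcctNo -> Balance does not hold.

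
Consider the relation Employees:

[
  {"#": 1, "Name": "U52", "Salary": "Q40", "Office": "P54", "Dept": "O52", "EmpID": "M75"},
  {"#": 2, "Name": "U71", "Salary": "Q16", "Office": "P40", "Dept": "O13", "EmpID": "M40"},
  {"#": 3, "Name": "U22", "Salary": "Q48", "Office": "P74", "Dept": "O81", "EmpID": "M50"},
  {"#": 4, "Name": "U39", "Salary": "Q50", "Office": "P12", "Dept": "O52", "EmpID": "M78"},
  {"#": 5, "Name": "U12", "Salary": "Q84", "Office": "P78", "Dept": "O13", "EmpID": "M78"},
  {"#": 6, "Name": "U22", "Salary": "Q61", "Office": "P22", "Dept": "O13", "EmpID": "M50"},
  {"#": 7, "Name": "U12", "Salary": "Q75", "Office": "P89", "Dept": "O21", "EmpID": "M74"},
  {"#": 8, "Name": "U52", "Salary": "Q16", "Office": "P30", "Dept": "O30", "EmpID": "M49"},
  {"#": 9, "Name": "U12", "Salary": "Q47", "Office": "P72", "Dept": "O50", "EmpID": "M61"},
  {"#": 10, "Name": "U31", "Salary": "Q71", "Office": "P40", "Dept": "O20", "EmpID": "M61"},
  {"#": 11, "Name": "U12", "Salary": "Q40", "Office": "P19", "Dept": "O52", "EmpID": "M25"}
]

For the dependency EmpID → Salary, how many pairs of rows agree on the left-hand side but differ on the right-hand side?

3

EmpID=M50: violating pairs (3,6) — 1 pair.
EmpID=M78: violating pairs (4,5) — 1 pair.
EmpID=M61: violating pairs (9,10) — 1 pair.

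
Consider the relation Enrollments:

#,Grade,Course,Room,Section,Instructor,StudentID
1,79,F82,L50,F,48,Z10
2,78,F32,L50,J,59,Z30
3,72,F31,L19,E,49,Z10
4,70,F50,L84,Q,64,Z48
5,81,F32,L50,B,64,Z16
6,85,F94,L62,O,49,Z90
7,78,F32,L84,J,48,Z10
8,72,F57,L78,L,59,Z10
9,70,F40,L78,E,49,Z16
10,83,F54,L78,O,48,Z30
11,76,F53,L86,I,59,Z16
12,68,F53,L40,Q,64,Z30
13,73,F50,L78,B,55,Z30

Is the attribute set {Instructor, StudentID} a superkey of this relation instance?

No

Rows 1 and 7 have the same {Instructor, StudentID} value (Instructor=48, StudentID=Z10) but are distinct tuples, so {Instructor, StudentID} does not determine every attribute — not a superkey.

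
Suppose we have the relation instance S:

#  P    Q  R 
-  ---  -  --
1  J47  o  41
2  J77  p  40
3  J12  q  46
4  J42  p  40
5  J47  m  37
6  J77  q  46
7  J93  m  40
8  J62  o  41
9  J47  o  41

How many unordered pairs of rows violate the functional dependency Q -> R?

Q=o: all 3 rows agree on R — 0 pairs.
Q=p: all 2 rows agree on R — 0 pairs.
Q=q: all 2 rows agree on R — 0 pairs.
Q=m: violating pairs (5,7) — 1 pair.

1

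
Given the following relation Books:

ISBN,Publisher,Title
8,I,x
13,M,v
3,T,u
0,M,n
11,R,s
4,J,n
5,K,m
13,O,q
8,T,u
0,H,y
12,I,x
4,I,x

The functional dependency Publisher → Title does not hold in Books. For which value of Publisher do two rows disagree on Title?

Publisher=I: 3 rows → Title = x, x, x ✓
Publisher=M: 2 rows → Title takes values {v, n} — violation
Publisher=T: 2 rows → Title = u, u ✓
Publisher=R: 1 row → Title = s ✓
Publisher=J: 1 row → Title = n ✓
Publisher=K: 1 row → Title = m ✓
Publisher=O: 1 row → Title = q ✓
Publisher=H: 1 row → Title = y ✓
The only Publisher value with inconsistent Title is Publisher=M.

M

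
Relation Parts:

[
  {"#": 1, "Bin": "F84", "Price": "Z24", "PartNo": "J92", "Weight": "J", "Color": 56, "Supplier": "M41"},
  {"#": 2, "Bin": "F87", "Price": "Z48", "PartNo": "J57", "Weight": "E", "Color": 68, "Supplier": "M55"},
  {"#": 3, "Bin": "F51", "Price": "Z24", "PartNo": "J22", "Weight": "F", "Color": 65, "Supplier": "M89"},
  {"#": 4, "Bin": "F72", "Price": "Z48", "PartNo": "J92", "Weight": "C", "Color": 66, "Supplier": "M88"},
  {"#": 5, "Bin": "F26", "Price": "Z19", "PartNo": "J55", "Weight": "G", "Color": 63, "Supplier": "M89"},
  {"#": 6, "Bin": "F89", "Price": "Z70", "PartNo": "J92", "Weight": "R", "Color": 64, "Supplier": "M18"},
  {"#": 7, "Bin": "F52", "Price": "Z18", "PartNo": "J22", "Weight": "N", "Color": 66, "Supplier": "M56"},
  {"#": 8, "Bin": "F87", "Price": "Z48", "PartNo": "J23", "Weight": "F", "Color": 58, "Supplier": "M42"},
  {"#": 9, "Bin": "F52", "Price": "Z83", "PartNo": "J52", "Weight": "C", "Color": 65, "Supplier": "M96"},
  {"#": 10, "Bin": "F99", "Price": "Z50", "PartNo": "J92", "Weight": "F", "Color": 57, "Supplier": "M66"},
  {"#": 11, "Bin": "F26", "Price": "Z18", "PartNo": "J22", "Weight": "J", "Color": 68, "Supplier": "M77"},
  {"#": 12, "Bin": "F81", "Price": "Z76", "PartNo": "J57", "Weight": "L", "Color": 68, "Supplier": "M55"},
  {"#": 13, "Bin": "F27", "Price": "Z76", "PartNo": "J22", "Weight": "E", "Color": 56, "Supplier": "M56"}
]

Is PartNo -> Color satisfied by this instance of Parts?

No

PartNo=J92: rows 1, 4, 6, 10 → Color takes values {56, 66, 64, 57} — violation
PartNo=J57: rows 2, 12 → Color = 68, 68 ✓
PartNo=J22: rows 3, 7, 11, 13 → Color takes values {65, 66, 68, 56} — violation
PartNo=J55: row 5 → Color = 63 ✓
PartNo=J23: row 8 → Color = 58 ✓
PartNo=J52: row 9 → Color = 65 ✓
Two rows agree on PartNo but differ on Color, so PartNo -> Color does not hold.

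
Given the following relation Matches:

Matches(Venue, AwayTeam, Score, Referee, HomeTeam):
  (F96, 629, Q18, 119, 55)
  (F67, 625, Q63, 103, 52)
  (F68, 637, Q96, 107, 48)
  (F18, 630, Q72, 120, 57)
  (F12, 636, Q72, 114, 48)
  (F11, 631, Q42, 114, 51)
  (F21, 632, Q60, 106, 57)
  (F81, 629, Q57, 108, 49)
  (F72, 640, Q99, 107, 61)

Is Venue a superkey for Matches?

Yes

All 9 rows have distinct Venue values, so Venue → (all attributes) holds and Venue is a superkey.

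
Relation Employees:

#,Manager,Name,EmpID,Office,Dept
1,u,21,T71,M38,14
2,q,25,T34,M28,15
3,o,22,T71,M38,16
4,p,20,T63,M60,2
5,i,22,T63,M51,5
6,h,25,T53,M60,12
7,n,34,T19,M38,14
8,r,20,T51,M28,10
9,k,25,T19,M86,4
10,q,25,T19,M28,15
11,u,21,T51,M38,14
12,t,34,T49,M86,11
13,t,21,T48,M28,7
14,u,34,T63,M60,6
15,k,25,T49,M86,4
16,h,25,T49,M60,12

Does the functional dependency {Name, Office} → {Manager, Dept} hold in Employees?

Yes

(Name=21, Office=M38): rows 1, 11 → {Manager,Dept} = (u, 14), (u, 14) ✓
(Name=25, Office=M28): rows 2, 10 → {Manager,Dept} = (q, 15), (q, 15) ✓
(Name=22, Office=M38): row 3 → {Manager,Dept} = (o, 16) ✓
(Name=20, Office=M60): row 4 → {Manager,Dept} = (p, 2) ✓
(Name=22, Office=M51): row 5 → {Manager,Dept} = (i, 5) ✓
(Name=25, Office=M60): rows 6, 16 → {Manager,Dept} = (h, 12), (h, 12) ✓
(Name=34, Office=M38): row 7 → {Manager,Dept} = (n, 14) ✓
(Name=20, Office=M28): row 8 → {Manager,Dept} = (r, 10) ✓
(Name=25, Office=M86): rows 9, 15 → {Manager,Dept} = (k, 4), (k, 4) ✓
(Name=34, Office=M86): row 12 → {Manager,Dept} = (t, 11) ✓
(Name=21, Office=M28): row 13 → {Manager,Dept} = (t, 7) ✓
(Name=34, Office=M60): row 14 → {Manager,Dept} = (u, 6) ✓
Every {Name, Office} value is associated with a single {Manager, Dept} value, so {Name, Office} → {Manager, Dept} holds.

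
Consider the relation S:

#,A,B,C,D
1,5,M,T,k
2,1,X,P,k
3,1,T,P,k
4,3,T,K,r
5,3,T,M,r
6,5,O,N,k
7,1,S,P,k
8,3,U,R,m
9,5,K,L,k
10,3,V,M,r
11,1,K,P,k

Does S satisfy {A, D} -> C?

(A=5, D=k): rows 1, 6, 9 → C takes values {T, N, L} — violation
(A=1, D=k): rows 2, 3, 7, 11 → C = P, P, P, P ✓
(A=3, D=r): rows 4, 5, 10 → C takes values {K, M} — violation
(A=3, D=m): row 8 → C = R ✓
Two rows agree on {A, D} but differ on C, so {A, D} -> C does not hold.

No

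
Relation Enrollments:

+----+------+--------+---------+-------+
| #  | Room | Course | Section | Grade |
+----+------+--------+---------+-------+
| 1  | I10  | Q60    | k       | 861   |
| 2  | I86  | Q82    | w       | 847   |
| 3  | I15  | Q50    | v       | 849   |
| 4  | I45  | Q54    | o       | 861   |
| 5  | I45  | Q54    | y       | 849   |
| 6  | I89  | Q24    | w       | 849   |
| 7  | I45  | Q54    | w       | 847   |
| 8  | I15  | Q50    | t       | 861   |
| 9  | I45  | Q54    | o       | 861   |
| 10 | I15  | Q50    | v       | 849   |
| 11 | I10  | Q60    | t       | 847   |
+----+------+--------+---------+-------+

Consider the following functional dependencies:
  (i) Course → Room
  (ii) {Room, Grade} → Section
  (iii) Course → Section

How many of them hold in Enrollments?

(i) Course → Room: every LHS value maps to a single RHS value — holds.
(ii) {Room, Grade} → Section: every LHS value maps to a single RHS value — holds.
(iii) Course → Section: Course=Q60: rows 1, 11 → Section takes values {k, t} — violation; Course=Q50: rows 3, 8, 10 → Section takes values {v, t} — violation; Course=Q54: rows 4, 5, 7, 9 → Section takes values {o, y, w} — violation — fails.
2 of the 3 dependencies hold.

2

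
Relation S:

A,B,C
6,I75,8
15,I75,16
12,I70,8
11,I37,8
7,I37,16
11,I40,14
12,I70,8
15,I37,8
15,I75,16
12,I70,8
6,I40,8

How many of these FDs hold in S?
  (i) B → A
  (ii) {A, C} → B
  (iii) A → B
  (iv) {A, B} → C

1

(i) B → A: B=I75: 3 rows → A takes values {6, 15} — violation; B=I37: 3 rows → A takes values {11, 7, 15} — violation; B=I40: 2 rows → A takes values {11, 6} — violation — fails.
(ii) {A, C} → B: (A=6, C=8): 2 rows → B takes values {I75, I40} — violation — fails.
(iii) A → B: A=6: 2 rows → B takes values {I75, I40} — violation; A=15: 3 rows → B takes values {I75, I37} — violation; A=11: 2 rows → B takes values {I37, I40} — violation — fails.
(iv) {A, B} → C: every LHS value maps to a single RHS value — holds.
1 of the 4 dependencies holds.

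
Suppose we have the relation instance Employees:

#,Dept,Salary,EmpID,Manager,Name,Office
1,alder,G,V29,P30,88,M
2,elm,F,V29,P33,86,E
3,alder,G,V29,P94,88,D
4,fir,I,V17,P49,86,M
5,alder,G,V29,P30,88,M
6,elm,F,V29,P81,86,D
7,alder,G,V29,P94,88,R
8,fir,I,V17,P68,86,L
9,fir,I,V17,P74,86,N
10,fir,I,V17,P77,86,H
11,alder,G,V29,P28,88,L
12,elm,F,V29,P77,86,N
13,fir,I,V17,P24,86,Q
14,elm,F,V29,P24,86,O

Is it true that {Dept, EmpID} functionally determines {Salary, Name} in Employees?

Yes

(Dept=alder, EmpID=V29): rows 1, 3, 5, 7, 11 → {Salary,Name} = (G, 88), (G, 88), (G, 88), (G, 88), (G, 88) ✓
(Dept=elm, EmpID=V29): rows 2, 6, 12, 14 → {Salary,Name} = (F, 86), (F, 86), (F, 86), (F, 86) ✓
(Dept=fir, EmpID=V17): rows 4, 8, 9, 10, 13 → {Salary,Name} = (I, 86), (I, 86), (I, 86), (I, 86), (I, 86) ✓
Every {Dept, EmpID} value is associated with a single {Salary, Name} value, so {Dept, EmpID} → {Salary, Name} holds.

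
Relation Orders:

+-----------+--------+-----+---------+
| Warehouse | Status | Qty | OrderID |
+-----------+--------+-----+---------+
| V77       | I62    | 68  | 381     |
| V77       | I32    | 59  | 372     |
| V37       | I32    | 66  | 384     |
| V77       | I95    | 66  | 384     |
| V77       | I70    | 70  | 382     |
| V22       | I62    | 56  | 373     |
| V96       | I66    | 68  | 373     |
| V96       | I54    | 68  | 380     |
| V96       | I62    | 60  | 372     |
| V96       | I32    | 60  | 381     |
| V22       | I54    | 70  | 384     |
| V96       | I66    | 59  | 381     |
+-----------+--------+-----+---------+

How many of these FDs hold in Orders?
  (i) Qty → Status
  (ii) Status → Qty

0

(i) Qty → Status: Qty=68: 3 rows → Status takes values {I62, I66, I54} — violation; Qty=59: 2 rows → Status takes values {I32, I66} — violation; Qty=66: 2 rows → Status takes values {I32, I95} — violation; Qty=70: 2 rows → Status takes values {I70, I54} — violation; Qty=60: 2 rows → Status takes values {I62, I32} — violation — fails.
(ii) Status → Qty: Status=I62: 3 rows → Qty takes values {68, 56, 60} — violation; Status=I32: 3 rows → Qty takes values {59, 66, 60} — violation; Status=I66: 2 rows → Qty takes values {68, 59} — violation; Status=I54: 2 rows → Qty takes values {68, 70} — violation — fails.
None of the 2 dependencies hold.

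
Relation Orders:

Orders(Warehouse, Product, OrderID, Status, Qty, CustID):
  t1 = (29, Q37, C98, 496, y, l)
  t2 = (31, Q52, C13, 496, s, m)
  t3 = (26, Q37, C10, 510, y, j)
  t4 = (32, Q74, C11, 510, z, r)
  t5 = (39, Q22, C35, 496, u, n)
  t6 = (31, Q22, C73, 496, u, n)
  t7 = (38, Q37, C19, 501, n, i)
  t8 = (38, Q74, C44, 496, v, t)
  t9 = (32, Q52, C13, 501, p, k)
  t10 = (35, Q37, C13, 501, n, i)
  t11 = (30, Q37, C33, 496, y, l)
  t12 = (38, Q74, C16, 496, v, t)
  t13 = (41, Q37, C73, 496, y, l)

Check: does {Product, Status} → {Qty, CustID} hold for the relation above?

Yes

(Product=Q37, Status=496): rows 1, 11, 13 → {Qty,CustID} = (y, l), (y, l), (y, l) ✓
(Product=Q52, Status=496): row 2 → {Qty,CustID} = (s, m) ✓
(Product=Q37, Status=510): row 3 → {Qty,CustID} = (y, j) ✓
(Product=Q74, Status=510): row 4 → {Qty,CustID} = (z, r) ✓
(Product=Q22, Status=496): rows 5, 6 → {Qty,CustID} = (u, n), (u, n) ✓
(Product=Q37, Status=501): rows 7, 10 → {Qty,CustID} = (n, i), (n, i) ✓
(Product=Q74, Status=496): rows 8, 12 → {Qty,CustID} = (v, t), (v, t) ✓
(Product=Q52, Status=501): row 9 → {Qty,CustID} = (p, k) ✓
Every {Product, Status} value is associated with a single {Qty, CustID} value, so {Product, Status} → {Qty, CustID} holds.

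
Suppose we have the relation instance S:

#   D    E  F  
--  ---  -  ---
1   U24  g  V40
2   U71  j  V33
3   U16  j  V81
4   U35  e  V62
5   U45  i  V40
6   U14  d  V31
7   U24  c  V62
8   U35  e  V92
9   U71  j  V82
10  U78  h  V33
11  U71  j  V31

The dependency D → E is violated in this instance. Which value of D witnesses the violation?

D=U24: rows 1, 7 → E takes values {g, c} — violation
D=U71: rows 2, 9, 11 → E = j, j, j ✓
D=U16: row 3 → E = j ✓
D=U35: rows 4, 8 → E = e, e ✓
D=U45: row 5 → E = i ✓
D=U14: row 6 → E = d ✓
D=U78: row 10 → E = h ✓
The only D value with inconsistent E is D=U24.

U24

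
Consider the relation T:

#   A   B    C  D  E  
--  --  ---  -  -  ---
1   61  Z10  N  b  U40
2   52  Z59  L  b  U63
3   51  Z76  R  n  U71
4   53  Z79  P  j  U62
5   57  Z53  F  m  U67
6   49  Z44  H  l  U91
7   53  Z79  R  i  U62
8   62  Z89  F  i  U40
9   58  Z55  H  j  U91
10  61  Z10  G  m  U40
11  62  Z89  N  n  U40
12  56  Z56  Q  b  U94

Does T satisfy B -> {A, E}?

Yes

B=Z10: rows 1, 10 → {A,E} = (61, U40), (61, U40) ✓
B=Z59: row 2 → {A,E} = (52, U63) ✓
B=Z76: row 3 → {A,E} = (51, U71) ✓
B=Z79: rows 4, 7 → {A,E} = (53, U62), (53, U62) ✓
B=Z53: row 5 → {A,E} = (57, U67) ✓
B=Z44: row 6 → {A,E} = (49, U91) ✓
B=Z89: rows 8, 11 → {A,E} = (62, U40), (62, U40) ✓
B=Z55: row 9 → {A,E} = (58, U91) ✓
B=Z56: row 12 → {A,E} = (56, U94) ✓
Every B value is associated with a single {A, E} value, so B -> {A, E} holds.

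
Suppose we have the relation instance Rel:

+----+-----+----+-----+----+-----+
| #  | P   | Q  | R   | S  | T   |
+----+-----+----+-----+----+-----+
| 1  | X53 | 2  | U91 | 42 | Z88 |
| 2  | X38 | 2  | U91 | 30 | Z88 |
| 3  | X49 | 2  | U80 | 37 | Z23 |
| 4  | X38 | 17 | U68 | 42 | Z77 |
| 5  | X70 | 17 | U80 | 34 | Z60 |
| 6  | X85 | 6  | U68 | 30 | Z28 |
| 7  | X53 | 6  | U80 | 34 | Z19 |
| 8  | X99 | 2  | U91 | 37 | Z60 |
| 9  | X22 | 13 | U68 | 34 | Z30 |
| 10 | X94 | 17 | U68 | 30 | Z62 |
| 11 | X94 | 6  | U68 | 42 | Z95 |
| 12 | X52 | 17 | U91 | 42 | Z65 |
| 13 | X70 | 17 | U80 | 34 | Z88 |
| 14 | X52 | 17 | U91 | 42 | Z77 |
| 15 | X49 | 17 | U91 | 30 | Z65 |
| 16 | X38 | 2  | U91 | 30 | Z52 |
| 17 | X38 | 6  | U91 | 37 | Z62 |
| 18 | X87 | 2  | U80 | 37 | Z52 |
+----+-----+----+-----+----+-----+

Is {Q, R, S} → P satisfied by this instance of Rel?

No

(Q=2, R=U91, S=42): row 1 → P = X53 ✓
(Q=2, R=U91, S=30): rows 2, 16 → P = X38, X38 ✓
(Q=2, R=U80, S=37): rows 3, 18 → P takes values {X49, X87} — violation
(Q=17, R=U68, S=42): row 4 → P = X38 ✓
(Q=17, R=U80, S=34): rows 5, 13 → P = X70, X70 ✓
(Q=6, R=U68, S=30): row 6 → P = X85 ✓
(Q=6, R=U80, S=34): row 7 → P = X53 ✓
(Q=2, R=U91, S=37): row 8 → P = X99 ✓
(Q=13, R=U68, S=34): row 9 → P = X22 ✓
(Q=17, R=U68, S=30): row 10 → P = X94 ✓
(Q=6, R=U68, S=42): row 11 → P = X94 ✓
(Q=17, R=U91, S=42): rows 12, 14 → P = X52, X52 ✓
(Q=17, R=U91, S=30): row 15 → P = X49 ✓
(Q=6, R=U91, S=37): row 17 → P = X38 ✓
Two rows agree on {Q, R, S} but differ on P, so {Q, R, S} → P does not hold.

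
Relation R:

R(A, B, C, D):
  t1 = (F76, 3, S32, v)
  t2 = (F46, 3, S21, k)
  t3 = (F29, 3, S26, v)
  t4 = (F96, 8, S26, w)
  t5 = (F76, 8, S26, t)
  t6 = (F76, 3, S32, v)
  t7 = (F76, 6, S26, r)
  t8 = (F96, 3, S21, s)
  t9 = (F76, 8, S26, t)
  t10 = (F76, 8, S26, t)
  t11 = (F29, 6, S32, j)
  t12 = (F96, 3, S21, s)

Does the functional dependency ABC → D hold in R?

Yes

(A=F76, B=3, C=S32): rows 1, 6 → D = v, v ✓
(A=F46, B=3, C=S21): row 2 → D = k ✓
(A=F29, B=3, C=S26): row 3 → D = v ✓
(A=F96, B=8, C=S26): row 4 → D = w ✓
(A=F76, B=8, C=S26): rows 5, 9, 10 → D = t, t, t ✓
(A=F76, B=6, C=S26): row 7 → D = r ✓
(A=F96, B=3, C=S21): rows 8, 12 → D = s, s ✓
(A=F29, B=6, C=S32): row 11 → D = j ✓
Every ABC value is associated with a single D value, so ABC → D holds.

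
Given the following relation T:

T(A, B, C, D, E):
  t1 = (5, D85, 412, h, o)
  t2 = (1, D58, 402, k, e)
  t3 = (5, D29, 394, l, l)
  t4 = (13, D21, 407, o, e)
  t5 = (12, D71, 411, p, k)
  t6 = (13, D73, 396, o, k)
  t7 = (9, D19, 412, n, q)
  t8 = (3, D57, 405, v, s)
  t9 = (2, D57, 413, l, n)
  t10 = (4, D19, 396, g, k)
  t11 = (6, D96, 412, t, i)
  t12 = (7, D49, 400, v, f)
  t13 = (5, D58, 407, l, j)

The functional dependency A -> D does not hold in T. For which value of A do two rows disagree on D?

A=5: rows 1, 3, 13 → D takes values {h, l} — violation
A=1: row 2 → D = k ✓
A=13: rows 4, 6 → D = o, o ✓
A=12: row 5 → D = p ✓
A=9: row 7 → D = n ✓
A=3: row 8 → D = v ✓
A=2: row 9 → D = l ✓
A=4: row 10 → D = g ✓
A=6: row 11 → D = t ✓
A=7: row 12 → D = v ✓
The only A value with inconsistent D is A=5.

5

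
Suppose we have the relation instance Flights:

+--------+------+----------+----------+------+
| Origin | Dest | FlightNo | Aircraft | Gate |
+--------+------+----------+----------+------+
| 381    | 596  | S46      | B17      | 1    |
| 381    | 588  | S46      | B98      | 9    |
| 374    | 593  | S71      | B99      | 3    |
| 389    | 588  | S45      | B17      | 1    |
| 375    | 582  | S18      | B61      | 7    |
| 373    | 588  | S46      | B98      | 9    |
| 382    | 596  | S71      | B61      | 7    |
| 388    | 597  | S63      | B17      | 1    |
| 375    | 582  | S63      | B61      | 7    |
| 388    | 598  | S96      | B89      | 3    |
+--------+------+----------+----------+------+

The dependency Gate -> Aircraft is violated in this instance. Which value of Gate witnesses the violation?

3

Gate=1: 3 rows → Aircraft = B17, B17, B17 ✓
Gate=9: 2 rows → Aircraft = B98, B98 ✓
Gate=3: 2 rows → Aircraft takes values {B99, B89} — violation
Gate=7: 3 rows → Aircraft = B61, B61, B61 ✓
The only Gate value with inconsistent Aircraft is Gate=3.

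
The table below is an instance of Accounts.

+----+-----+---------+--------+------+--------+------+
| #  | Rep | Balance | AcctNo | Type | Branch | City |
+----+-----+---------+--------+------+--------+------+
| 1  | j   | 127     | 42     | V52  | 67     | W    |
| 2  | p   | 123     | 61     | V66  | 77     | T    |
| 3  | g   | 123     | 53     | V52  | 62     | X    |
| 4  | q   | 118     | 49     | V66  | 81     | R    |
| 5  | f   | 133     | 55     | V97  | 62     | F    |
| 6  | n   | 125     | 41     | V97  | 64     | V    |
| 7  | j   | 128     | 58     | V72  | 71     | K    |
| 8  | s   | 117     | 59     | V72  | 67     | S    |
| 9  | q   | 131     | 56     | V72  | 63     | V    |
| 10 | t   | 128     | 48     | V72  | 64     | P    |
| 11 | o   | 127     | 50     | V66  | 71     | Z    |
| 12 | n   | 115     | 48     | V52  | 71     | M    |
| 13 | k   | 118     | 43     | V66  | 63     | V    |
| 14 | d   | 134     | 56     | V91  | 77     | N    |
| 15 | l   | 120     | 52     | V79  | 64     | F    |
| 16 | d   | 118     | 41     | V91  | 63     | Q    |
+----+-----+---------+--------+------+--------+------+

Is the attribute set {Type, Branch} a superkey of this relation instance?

All 16 rows have distinct {Type, Branch} values, so {Type, Branch} → (all attributes) holds and {Type, Branch} is a superkey.

Yes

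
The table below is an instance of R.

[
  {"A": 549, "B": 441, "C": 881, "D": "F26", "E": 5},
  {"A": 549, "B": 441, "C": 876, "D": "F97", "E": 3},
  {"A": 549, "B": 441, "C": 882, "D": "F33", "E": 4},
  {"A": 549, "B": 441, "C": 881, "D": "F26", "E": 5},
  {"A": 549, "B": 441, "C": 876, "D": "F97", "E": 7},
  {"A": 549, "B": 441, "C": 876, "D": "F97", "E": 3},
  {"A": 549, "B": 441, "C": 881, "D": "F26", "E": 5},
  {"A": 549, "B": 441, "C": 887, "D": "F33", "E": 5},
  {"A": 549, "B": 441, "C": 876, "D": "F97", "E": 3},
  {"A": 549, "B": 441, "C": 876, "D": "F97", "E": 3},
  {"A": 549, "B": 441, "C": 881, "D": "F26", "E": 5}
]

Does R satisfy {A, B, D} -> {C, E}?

No

(A=549, B=441, D=F26): 4 rows → {C,E} = (881, 5), (881, 5), (881, 5), (881, 5) ✓
(A=549, B=441, D=F97): 5 rows → {C,E} takes values {(876, 3), (876, 7)} — violation
(A=549, B=441, D=F33): 2 rows → {C,E} takes values {(882, 4), (887, 5)} — violation
Two rows agree on {A, B, D} but differ on {C, E}, so {A, B, D} -> {C, E} does not hold.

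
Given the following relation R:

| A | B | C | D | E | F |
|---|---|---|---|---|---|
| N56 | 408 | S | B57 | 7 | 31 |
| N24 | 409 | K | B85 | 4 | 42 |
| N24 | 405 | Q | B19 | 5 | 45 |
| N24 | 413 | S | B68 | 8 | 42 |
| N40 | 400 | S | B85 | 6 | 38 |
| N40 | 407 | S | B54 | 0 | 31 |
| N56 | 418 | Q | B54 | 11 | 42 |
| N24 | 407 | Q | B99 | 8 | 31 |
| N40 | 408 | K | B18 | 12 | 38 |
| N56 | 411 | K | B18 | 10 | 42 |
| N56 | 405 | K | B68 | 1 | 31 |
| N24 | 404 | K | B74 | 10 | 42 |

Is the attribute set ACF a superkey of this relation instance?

Two distinct rows share (A=N24, C=K, F=42), so ACF does not determine every attribute — not a superkey.

No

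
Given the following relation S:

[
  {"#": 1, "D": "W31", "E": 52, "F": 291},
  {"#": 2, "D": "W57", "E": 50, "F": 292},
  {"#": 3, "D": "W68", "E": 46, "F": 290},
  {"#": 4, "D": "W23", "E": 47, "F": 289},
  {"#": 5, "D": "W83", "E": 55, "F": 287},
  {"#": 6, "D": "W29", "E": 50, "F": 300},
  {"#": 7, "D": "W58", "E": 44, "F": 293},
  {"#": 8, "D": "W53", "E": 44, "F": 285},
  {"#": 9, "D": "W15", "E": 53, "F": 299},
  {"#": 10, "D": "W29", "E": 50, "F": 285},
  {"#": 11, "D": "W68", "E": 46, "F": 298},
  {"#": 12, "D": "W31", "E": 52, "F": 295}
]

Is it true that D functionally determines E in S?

D=W31: rows 1, 12 → E = 52, 52 ✓
D=W57: row 2 → E = 50 ✓
D=W68: rows 3, 11 → E = 46, 46 ✓
D=W23: row 4 → E = 47 ✓
D=W83: row 5 → E = 55 ✓
D=W29: rows 6, 10 → E = 50, 50 ✓
D=W58: row 7 → E = 44 ✓
D=W53: row 8 → E = 44 ✓
D=W15: row 9 → E = 53 ✓
Every D value is associated with a single E value, so D -> E holds.

Yes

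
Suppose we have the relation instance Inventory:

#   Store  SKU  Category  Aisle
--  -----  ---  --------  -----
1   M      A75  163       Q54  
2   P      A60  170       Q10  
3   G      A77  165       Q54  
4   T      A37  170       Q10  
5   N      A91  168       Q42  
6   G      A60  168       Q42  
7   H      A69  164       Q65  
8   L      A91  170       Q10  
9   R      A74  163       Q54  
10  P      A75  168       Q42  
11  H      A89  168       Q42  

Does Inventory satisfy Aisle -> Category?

Aisle=Q54: rows 1, 3, 9 → Category takes values {163, 165} — violation
Aisle=Q10: rows 2, 4, 8 → Category = 170, 170, 170 ✓
Aisle=Q42: rows 5, 6, 10, 11 → Category = 168, 168, 168, 168 ✓
Aisle=Q65: row 7 → Category = 164 ✓
Two rows agree on Aisle but differ on Category, so Aisle -> Category does not hold.

No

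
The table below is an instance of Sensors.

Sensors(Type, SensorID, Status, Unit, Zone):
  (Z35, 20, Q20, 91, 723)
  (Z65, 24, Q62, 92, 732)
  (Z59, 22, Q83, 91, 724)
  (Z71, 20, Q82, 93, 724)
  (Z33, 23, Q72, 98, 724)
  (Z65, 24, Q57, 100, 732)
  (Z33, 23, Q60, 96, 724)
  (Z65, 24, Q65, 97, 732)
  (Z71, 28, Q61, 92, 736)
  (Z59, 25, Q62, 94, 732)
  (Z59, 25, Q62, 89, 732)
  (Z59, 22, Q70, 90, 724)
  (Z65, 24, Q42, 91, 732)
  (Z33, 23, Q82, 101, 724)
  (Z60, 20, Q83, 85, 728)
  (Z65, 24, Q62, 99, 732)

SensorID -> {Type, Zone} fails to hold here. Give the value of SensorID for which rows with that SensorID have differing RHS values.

SensorID=20: 3 rows → {Type,Zone} takes values {(Z35, 723), (Z71, 724), (Z60, 728)} — violation
SensorID=24: 5 rows → {Type,Zone} = (Z65, 732), (Z65, 732), (Z65, 732), (Z65, 732), (Z65, 732) ✓
SensorID=22: 2 rows → {Type,Zone} = (Z59, 724), (Z59, 724) ✓
SensorID=23: 3 rows → {Type,Zone} = (Z33, 724), (Z33, 724), (Z33, 724) ✓
SensorID=28: 1 row → {Type,Zone} = (Z71, 736) ✓
SensorID=25: 2 rows → {Type,Zone} = (Z59, 732), (Z59, 732) ✓
The only SensorID value with inconsistent RHS is SensorID=20.

20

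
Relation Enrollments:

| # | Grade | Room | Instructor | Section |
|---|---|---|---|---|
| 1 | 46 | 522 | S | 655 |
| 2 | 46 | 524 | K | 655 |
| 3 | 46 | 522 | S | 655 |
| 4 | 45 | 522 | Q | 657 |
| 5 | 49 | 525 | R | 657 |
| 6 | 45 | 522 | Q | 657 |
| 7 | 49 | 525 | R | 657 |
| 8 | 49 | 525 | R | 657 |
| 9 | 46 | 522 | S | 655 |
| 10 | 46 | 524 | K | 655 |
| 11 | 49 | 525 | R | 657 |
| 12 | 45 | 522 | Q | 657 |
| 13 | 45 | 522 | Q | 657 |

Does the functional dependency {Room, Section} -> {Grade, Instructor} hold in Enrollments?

(Room=522, Section=655): rows 1, 3, 9 → {Grade,Instructor} = (46, S), (46, S), (46, S) ✓
(Room=524, Section=655): rows 2, 10 → {Grade,Instructor} = (46, K), (46, K) ✓
(Room=522, Section=657): rows 4, 6, 12, 13 → {Grade,Instructor} = (45, Q), (45, Q), (45, Q), (45, Q) ✓
(Room=525, Section=657): rows 5, 7, 8, 11 → {Grade,Instructor} = (49, R), (49, R), (49, R), (49, R) ✓
Every {Room, Section} value is associated with a single {Grade, Instructor} value, so {Room, Section} -> {Grade, Instructor} holds.

Yes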